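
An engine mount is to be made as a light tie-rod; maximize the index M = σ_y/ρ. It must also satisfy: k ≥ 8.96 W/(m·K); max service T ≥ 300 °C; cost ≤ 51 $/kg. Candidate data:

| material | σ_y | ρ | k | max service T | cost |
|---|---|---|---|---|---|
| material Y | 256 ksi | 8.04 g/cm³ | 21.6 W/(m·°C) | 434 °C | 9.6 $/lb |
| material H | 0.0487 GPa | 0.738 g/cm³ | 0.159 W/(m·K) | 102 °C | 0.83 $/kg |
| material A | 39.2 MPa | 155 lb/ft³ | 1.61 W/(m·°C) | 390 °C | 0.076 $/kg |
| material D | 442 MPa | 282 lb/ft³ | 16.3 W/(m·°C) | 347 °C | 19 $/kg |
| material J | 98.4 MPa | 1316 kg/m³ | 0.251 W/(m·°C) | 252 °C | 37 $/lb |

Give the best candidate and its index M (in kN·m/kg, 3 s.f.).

Screen on constraints: k ≥ 8.96 W/(m·K); max service T ≥ 300 °C; cost ≤ 51 $/kg. Survivors: material Y, material D.
Normalizing units and computing the index:
  material Y: σ_y = 1765 MPa, ρ = 8040 kg/m³
  material D: σ_y = 442.0 MPa, ρ = 4517 kg/m³
  material Y: M = 220 kN·m/kg
  material D: M = 97.8 kN·m/kg
The maximum is for material Y.

material Y, M = 220 kN·m/kg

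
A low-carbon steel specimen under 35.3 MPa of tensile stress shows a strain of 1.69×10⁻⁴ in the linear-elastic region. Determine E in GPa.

209 GPa

E = σ/ε = 35.3 MPa / 1.69×10⁻⁴ = 208900 MPa = 209 GPa.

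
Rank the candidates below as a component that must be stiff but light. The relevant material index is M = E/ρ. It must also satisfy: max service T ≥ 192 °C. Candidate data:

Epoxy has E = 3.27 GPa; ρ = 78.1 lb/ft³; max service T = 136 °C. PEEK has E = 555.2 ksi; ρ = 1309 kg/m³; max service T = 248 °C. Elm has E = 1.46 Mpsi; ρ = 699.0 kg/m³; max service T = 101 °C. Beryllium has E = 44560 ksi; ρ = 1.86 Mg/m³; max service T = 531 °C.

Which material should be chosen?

beryllium

Screen on constraints: max service T ≥ 192 °C. Survivors: PEEK, beryllium.
Normalizing units and computing the index:
  PEEK: E = 3.828 GPa, ρ = 1309 kg/m³
  beryllium: E = 307.2 GPa, ρ = 1860 kg/m³
  beryllium: M = 165 MN·m/kg
  PEEK: M = 2.92 MN·m/kg
Beryllium has the largest M.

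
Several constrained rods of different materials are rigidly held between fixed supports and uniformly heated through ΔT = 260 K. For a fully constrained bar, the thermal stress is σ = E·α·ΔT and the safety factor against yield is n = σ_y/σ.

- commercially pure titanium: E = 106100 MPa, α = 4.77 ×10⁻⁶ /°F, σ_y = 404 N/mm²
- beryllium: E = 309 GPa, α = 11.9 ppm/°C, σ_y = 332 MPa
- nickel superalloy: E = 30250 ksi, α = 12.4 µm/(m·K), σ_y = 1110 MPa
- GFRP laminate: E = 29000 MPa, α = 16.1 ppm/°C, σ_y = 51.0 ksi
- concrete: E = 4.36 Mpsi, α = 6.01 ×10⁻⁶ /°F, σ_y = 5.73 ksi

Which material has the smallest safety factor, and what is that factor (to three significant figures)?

beryllium, n = 0.347

Per material, after unit conversion:
  commercially pure titanium: E = 106.1, α = 8.59, σ_y = 404.0 → σ = 237 MPa, n = 1.71
  beryllium: E = 309.0, α = 11.9, σ_y = 332.0 → σ = 956 MPa, n = 0.347
  nickel superalloy: E = 208.6, α = 12.4, σ_y = 1110 → σ = 672 MPa, n = 1.65
  GFRP laminate: E = 29.00, α = 16.1, σ_y = 351.6 → σ = 121 MPa, n = 2.90
  concrete: E = 30.06, α = 10.8, σ_y = 39.51 → σ = 84.6 MPa, n = 0.467
Smallest n: beryllium with n = 0.347.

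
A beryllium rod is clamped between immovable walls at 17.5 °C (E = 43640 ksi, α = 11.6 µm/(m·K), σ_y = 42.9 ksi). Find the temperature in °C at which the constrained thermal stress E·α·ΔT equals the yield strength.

E = 43640 ksi = 300.9 GPa.
σ_y = 42.9 ksi = 295.8 MPa.
E·α·ΔT = 295.8 MPa ⇒ ΔT = 295.8 / (300.9×10³ × 11.6×10⁻⁶) = 84.75 K.
T = 17.5 + 84.75 = 102.2 °C.

102 °C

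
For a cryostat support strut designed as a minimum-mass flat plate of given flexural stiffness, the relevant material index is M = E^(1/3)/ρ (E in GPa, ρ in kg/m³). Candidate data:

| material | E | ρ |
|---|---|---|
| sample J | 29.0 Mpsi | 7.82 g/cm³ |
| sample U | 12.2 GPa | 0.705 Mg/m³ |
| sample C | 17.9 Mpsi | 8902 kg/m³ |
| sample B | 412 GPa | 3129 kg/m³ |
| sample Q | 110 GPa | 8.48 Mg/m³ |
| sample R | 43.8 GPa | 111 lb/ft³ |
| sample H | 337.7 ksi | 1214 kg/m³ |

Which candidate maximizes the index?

sample U

After converting to SI:
  sample J: E = 199.9 GPa, ρ = 7820 kg/m³
  sample U: E = 12.20 GPa, ρ = 705.0 kg/m³
  sample C: E = 123.4 GPa, ρ = 8902 kg/m³
  sample B: E = 412.0 GPa, ρ = 3129 kg/m³
  sample Q: E = 110.0 GPa, ρ = 8480 kg/m³
  sample R: E = 43.80 GPa, ρ = 1778 kg/m³
  sample H: E = 2.328 GPa, ρ = 1214 kg/m³
  sample U: M = 3.27×10⁻³
  sample B: M = 2.38×10⁻³
  sample R: M = 1.98×10⁻³
  sample H: M = 1.09×10⁻³
  sample J: M = 0.748×10⁻³
  sample Q: M = 0.565×10⁻³
  sample C: M = 0.559×10⁻³
The maximum is for sample U.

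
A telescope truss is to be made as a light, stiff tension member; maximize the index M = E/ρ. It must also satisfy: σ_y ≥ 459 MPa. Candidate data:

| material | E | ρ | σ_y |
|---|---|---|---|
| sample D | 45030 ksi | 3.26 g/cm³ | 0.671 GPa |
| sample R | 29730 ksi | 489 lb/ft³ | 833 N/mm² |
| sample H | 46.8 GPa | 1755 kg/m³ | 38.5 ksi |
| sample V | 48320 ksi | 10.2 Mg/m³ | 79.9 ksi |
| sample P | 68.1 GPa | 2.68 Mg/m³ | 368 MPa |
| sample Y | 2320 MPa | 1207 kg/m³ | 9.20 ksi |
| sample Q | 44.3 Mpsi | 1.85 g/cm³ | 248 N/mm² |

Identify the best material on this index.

sample D

Screen on constraints: σ_y ≥ 459 MPa. Survivors: sample D, sample R, sample V.
Normalizing units and computing the index:
  sample D: E = 310.5 GPa, ρ = 3260 kg/m³
  sample R: E = 205.0 GPa, ρ = 7833 kg/m³
  sample V: E = 333.2 GPa, ρ = 10200 kg/m³
  sample D: M = 95.2 MN·m/kg
  sample V: M = 32.7 MN·m/kg
  sample R: M = 26.2 MN·m/kg
Sample D has the largest M.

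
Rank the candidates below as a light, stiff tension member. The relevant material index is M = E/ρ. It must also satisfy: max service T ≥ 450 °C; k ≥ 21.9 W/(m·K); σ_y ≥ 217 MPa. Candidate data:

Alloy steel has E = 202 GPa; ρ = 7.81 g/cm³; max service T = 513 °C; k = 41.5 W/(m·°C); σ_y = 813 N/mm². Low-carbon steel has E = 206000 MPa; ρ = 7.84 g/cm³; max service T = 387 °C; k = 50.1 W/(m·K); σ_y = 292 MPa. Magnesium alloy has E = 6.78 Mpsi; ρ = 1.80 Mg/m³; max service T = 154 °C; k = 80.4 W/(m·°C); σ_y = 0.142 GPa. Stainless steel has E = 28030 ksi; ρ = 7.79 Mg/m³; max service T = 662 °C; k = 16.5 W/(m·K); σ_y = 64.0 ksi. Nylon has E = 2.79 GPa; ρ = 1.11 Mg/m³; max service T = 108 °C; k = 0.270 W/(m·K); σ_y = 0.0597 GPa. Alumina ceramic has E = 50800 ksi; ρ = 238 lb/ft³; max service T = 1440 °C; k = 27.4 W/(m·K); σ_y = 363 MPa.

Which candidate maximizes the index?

alumina ceramic

Screen on constraints: max service T ≥ 450 °C; k ≥ 21.9 W/(m·K); σ_y ≥ 217 MPa. Survivors: alloy steel, alumina ceramic.
Normalizing units and computing the index:
  alloy steel: E = 202.0 GPa, ρ = 7810 kg/m³
  alumina ceramic: E = 350.3 GPa, ρ = 3812 kg/m³
  alumina ceramic: M = 91.9 MN·m/kg
  alloy steel: M = 25.9 MN·m/kg
Alumina ceramic has the largest M.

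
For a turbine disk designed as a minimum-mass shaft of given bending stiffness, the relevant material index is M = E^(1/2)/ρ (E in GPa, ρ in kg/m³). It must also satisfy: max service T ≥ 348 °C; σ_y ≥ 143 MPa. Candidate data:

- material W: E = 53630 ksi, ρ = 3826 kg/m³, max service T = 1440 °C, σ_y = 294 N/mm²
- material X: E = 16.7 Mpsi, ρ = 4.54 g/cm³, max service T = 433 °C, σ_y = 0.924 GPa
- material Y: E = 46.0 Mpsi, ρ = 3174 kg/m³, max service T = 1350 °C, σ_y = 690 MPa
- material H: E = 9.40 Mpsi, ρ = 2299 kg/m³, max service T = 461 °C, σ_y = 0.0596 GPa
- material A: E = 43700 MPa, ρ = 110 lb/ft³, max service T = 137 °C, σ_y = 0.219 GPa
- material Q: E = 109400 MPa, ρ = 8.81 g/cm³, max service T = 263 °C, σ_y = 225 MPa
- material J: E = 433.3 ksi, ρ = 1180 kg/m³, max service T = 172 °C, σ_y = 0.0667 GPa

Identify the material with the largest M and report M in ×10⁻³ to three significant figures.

Screen on constraints: max service T ≥ 348 °C; σ_y ≥ 143 MPa. Survivors: material W, material X, material Y.
Normalizing units and computing the index:
  material W: E = 369.8 GPa, ρ = 3826 kg/m³
  material X: E = 115.1 GPa, ρ = 4540 kg/m³
  material Y: E = 317.2 GPa, ρ = 3174 kg/m³
  material Y: M = 5.61×10⁻³
  material W: M = 5.03×10⁻³
  material X: M = 2.36×10⁻³
Material Y has the largest M.

material Y, M = 5.61×10⁻³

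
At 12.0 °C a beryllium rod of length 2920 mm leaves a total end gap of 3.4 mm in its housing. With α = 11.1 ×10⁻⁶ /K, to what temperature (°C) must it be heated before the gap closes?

α·L₀·ΔT = 3.4 mm ⇒ ΔT = 3.4 / (11.1×10⁻⁶ × 2920.0) = 104.9 K.
T = 12.0 + 104.9 = 116.9 °C.

117 °C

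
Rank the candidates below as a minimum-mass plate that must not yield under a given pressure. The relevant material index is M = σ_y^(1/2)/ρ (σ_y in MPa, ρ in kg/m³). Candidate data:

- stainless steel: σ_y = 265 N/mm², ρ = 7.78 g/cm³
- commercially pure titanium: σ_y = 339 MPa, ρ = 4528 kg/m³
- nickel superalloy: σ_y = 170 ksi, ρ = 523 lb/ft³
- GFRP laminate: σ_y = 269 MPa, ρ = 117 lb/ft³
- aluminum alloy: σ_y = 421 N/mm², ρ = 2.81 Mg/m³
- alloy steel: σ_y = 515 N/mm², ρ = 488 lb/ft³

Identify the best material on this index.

GFRP laminate

Putting every candidate on a common basis:
  stainless steel: σ_y = 265.0 MPa, ρ = 7780 kg/m³
  commercially pure titanium: σ_y = 339.0 MPa, ρ = 4528 kg/m³
  nickel superalloy: σ_y = 1172 MPa, ρ = 8378 kg/m³
  GFRP laminate: σ_y = 269.0 MPa, ρ = 1874 kg/m³
  aluminum alloy: σ_y = 421.0 MPa, ρ = 2810 kg/m³
  alloy steel: σ_y = 515.0 MPa, ρ = 7817 kg/m³
  GFRP laminate: M = 8.75×10⁻³
  aluminum alloy: M = 7.30×10⁻³
  nickel superalloy: M = 4.09×10⁻³
  commercially pure titanium: M = 4.07×10⁻³
  alloy steel: M = 2.90×10⁻³
  stainless steel: M = 2.09×10⁻³
GFRP laminate has the largest M.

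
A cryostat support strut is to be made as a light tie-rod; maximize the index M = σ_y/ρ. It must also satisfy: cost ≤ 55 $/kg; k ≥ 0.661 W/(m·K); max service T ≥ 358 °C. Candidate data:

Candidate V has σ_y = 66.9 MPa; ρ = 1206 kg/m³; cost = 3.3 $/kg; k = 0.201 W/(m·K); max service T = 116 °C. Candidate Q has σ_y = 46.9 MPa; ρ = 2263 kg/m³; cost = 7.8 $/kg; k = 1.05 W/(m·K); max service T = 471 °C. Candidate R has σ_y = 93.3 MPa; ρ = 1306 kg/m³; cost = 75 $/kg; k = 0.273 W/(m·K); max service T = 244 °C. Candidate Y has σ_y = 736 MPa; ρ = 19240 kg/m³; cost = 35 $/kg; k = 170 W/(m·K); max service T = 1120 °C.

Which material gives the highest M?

Screen on constraints: cost ≤ 55 $/kg; k ≥ 0.661 W/(m·K); max service T ≥ 358 °C. Survivors: candidate Q, candidate Y.
Computing M directly (units already consistent):
  candidate Y: M = 38.3 kN·m/kg
  candidate Q: M = 20.7 kN·m/kg
Candidate Y has the largest M.

candidate Y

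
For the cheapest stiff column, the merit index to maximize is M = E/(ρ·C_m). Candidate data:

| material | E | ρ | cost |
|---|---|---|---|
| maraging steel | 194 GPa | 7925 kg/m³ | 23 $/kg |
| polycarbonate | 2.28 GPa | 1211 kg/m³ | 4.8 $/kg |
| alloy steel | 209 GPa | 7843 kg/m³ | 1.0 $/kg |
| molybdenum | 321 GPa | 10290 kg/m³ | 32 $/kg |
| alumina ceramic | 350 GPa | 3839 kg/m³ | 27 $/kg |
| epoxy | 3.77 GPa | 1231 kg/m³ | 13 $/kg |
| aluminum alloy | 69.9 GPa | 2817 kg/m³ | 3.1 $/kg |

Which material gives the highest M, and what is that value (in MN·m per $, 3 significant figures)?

alloy steel, M = 26.6 MN·m per $

Computing M directly (units already consistent):
  alloy steel: M = 26.6 MN·m per $
  aluminum alloy: M = 8.00 MN·m per $
  alumina ceramic: M = 3.38 MN·m per $
  maraging steel: M = 1.06 MN·m per $
  molybdenum: M = 0.975 MN·m per $
  polycarbonate: M = 0.392 MN·m per $
  epoxy: M = 0.236 MN·m per $
Alloy steel has the largest M.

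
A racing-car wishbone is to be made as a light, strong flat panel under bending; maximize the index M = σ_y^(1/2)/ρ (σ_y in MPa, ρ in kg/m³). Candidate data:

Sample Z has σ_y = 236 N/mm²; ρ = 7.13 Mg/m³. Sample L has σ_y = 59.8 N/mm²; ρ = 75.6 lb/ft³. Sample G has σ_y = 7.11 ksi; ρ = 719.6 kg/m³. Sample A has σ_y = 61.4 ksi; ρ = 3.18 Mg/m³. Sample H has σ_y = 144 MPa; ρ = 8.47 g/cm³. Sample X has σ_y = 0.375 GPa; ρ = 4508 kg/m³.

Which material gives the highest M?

sample G

Normalizing units and computing the index:
  sample Z: σ_y = 236.0 MPa, ρ = 7130 kg/m³
  sample L: σ_y = 59.80 MPa, ρ = 1211 kg/m³
  sample G: σ_y = 49.02 MPa, ρ = 719.6 kg/m³
  sample A: σ_y = 423.3 MPa, ρ = 3180 kg/m³
  sample H: σ_y = 144.0 MPa, ρ = 8470 kg/m³
  sample X: σ_y = 375.0 MPa, ρ = 4508 kg/m³
  sample G: M = 9.73×10⁻³
  sample A: M = 6.47×10⁻³
  sample L: M = 6.39×10⁻³
  sample X: M = 4.30×10⁻³
  sample Z: M = 2.15×10⁻³
  sample H: M = 1.42×10⁻³
Sample G has the largest M.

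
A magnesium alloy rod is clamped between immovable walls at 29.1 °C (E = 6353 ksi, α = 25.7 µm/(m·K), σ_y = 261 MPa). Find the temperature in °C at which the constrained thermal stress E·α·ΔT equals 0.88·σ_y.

233 °C

E = 6353 ksi = 43.80 GPa.
E·α·ΔT = 229.7 MPa ⇒ ΔT = 229.7 / (43.80×10³ × 25.7×10⁻⁶) = 204.0 K.
T = 29.1 + 204.0 = 233.1 °C.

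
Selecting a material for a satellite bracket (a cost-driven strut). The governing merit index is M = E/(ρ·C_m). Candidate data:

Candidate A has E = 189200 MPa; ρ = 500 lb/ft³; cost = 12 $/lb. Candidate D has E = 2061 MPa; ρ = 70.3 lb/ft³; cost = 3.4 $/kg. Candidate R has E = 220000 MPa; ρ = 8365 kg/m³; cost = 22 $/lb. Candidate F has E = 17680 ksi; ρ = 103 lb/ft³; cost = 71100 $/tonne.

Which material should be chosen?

Convert each candidate to consistent units, then evaluate M:
  candidate A: E = 189.2 GPa, ρ = 8009 kg/m³, cost = 26.46 $/kg
  candidate D: E = 2.061 GPa, ρ = 1126 kg/m³, cost = 3.400 $/kg
  candidate R: E = 220.0 GPa, ρ = 8365 kg/m³, cost = 48.50 $/kg
  candidate F: E = 121.9 GPa, ρ = 1650 kg/m³, cost = 71.10 $/kg
  candidate F: M = 1.04 MN·m per $
  candidate A: M = 0.893 MN·m per $
  candidate R: M = 0.542 MN·m per $
  candidate D: M = 0.538 MN·m per $
Highest index: candidate F.

candidate F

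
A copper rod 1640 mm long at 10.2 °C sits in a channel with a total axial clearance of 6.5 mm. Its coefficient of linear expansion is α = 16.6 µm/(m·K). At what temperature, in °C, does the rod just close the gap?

α·L₀·ΔT = 6.5 mm ⇒ ΔT = 6.5 / (16.6×10⁻⁶ × 1640.0) = 238.8 K.
T = 10.2 + 238.8 = 249.0 °C.

249 °C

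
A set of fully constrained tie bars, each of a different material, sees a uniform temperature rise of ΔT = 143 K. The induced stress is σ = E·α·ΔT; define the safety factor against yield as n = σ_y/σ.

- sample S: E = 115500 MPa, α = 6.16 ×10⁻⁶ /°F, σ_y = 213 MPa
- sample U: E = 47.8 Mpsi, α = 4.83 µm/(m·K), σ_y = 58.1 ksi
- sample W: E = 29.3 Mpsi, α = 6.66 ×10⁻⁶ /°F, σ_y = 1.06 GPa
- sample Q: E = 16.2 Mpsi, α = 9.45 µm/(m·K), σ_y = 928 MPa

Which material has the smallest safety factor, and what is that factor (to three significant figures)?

In consistent units (E in GPa, α in ×10⁻⁶/K, σ_y in MPa):
  sample S: E = 115.5, α = 11.1, σ_y = 213.0 → σ = 183 MPa, n = 1.16
  sample U: E = 329.6, α = 4.83, σ_y = 400.6 → σ = 228 MPa, n = 1.76
  sample W: E = 202.0, α = 12.0, σ_y = 1060 → σ = 346 MPa, n = 3.06
  sample Q: E = 111.7, α = 9.45, σ_y = 928.0 → σ = 151 MPa, n = 6.15
Smallest n: sample S with n = 1.16.

sample S, n = 1.16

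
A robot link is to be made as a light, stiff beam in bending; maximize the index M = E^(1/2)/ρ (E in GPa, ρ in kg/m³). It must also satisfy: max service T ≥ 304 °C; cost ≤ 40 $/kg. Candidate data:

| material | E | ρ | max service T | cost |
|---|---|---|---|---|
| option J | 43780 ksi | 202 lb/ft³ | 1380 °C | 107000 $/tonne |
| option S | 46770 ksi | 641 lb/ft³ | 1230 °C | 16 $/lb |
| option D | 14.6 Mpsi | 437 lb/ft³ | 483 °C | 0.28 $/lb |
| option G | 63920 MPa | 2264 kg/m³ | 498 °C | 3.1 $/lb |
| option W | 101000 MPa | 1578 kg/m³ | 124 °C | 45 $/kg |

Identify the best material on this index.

option G

Screen on constraints: max service T ≥ 304 °C; cost ≤ 40 $/kg. Survivors: option S, option D, option G.
Convert each candidate to consistent units, then evaluate M:
  option S: E = 322.5 GPa, ρ = 10270 kg/m³
  option D: E = 100.7 GPa, ρ = 7000 kg/m³
  option G: E = 63.92 GPa, ρ = 2264 kg/m³
  option G: M = 3.53×10⁻³
  option S: M = 1.75×10⁻³
  option D: M = 1.43×10⁻³
Option G ranks first.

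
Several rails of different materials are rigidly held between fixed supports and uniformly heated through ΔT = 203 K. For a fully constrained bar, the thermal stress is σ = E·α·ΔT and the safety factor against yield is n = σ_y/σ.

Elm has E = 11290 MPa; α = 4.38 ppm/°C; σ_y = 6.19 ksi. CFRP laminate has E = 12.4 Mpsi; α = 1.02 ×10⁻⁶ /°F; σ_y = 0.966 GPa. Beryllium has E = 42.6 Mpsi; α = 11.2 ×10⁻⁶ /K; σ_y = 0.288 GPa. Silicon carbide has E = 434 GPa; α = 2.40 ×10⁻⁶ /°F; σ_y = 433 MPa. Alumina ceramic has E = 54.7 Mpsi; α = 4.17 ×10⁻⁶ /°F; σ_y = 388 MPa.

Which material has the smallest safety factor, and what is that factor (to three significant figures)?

With everything in SI (GPa, ×10⁻⁶/K, MPa):
  elm: E = 11.29, α = 4.38, σ_y = 42.68 → σ = 10.0 MPa, n = 4.25
  CFRP laminate: E = 85.50, α = 1.84, σ_y = 966.0 → σ = 31.9 MPa, n = 30.3
  beryllium: E = 293.7, α = 11.2, σ_y = 288.0 → σ = 668 MPa, n = 0.431
  silicon carbide: E = 434.0, α = 4.32, σ_y = 433.0 → σ = 381 MPa, n = 1.14
  alumina ceramic: E = 377.1, α = 7.51, σ_y = 388.0 → σ = 575 MPa, n = 0.675
Smallest n: beryllium with n = 0.431.

beryllium, n = 0.431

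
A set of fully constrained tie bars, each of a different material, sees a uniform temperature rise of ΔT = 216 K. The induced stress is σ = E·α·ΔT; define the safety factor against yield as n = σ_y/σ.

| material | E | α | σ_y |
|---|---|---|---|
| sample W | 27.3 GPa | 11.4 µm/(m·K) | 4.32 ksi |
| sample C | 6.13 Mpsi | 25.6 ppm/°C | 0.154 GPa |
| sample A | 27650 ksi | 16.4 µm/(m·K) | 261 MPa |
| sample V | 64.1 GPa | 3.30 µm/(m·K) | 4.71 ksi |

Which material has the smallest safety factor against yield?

sample A

In consistent units (E in GPa, α in ×10⁻⁶/K, σ_y in MPa):
  sample W: E = 27.30, α = 11.4, σ_y = 29.79 → σ = 67.2 MPa, n = 0.443
  sample C: E = 42.26, α = 25.6, σ_y = 154.0 → σ = 234 MPa, n = 0.659
  sample A: E = 190.6, α = 16.4, σ_y = 261.0 → σ = 675 MPa, n = 0.386
  sample V: E = 64.10, α = 3.30, σ_y = 32.47 → σ = 45.7 MPa, n = 0.711
Smallest n: sample A with n = 0.386.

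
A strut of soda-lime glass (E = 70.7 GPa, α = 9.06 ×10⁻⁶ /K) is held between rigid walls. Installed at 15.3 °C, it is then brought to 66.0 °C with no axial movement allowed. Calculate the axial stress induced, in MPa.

ΔT = 50.70 K. Constrained thermal stress σ = E·α·ΔT = 70.70×10³ MPa × 9.06×10⁻⁶ × 50.70 = 32.5 MPa (compressive).

32.5 MPa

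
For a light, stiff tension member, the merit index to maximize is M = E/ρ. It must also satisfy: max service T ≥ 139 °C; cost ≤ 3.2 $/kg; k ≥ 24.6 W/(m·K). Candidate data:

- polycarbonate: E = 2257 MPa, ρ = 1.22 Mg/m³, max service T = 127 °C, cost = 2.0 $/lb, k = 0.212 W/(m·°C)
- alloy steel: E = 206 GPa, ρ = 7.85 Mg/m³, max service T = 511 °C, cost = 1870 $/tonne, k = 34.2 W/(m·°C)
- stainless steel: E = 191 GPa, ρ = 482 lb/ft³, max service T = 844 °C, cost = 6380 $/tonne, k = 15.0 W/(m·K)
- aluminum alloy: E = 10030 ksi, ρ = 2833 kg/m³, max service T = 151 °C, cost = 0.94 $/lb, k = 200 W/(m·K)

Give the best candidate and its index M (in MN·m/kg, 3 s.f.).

Screen on constraints: max service T ≥ 139 °C; cost ≤ 3.2 $/kg; k ≥ 24.6 W/(m·K). Survivors: alloy steel, aluminum alloy.
In SI units:
  alloy steel: E = 206.0 GPa, ρ = 7850 kg/m³
  aluminum alloy: E = 69.15 GPa, ρ = 2833 kg/m³
  alloy steel: M = 26.2 MN·m/kg
  aluminum alloy: M = 24.4 MN·m/kg
Highest index: alloy steel.

alloy steel, M = 26.2 MN·m/kg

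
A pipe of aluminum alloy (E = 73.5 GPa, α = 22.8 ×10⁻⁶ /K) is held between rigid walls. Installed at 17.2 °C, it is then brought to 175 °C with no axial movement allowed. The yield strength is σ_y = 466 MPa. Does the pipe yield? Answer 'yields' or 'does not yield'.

ΔT = 157.8 K. Constrained thermal stress σ = E·α·ΔT = 73.50×10³ MPa × 22.8×10⁻⁶ × 157.8 = 264 MPa (compressive).
Compare to σ_y = 466 MPa: σ < σ_y, so it does not yield.

does not yield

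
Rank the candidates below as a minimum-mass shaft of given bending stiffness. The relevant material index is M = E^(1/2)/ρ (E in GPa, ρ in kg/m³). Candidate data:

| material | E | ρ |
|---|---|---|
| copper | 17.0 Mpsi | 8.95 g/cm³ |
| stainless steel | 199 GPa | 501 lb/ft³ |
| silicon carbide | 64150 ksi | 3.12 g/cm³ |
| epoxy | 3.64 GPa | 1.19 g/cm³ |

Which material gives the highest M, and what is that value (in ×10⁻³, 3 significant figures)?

After converting to SI:
  copper: E = 117.2 GPa, ρ = 8950 kg/m³
  stainless steel: E = 199.0 GPa, ρ = 8025 kg/m³
  silicon carbide: E = 442.3 GPa, ρ = 3120 kg/m³
  epoxy: E = 3.640 GPa, ρ = 1190 kg/m³
  silicon carbide: M = 6.74×10⁻³
  stainless steel: M = 1.76×10⁻³
  epoxy: M = 1.60×10⁻³
  copper: M = 1.21×10⁻³
Highest index: silicon carbide.

silicon carbide, M = 6.74×10⁻³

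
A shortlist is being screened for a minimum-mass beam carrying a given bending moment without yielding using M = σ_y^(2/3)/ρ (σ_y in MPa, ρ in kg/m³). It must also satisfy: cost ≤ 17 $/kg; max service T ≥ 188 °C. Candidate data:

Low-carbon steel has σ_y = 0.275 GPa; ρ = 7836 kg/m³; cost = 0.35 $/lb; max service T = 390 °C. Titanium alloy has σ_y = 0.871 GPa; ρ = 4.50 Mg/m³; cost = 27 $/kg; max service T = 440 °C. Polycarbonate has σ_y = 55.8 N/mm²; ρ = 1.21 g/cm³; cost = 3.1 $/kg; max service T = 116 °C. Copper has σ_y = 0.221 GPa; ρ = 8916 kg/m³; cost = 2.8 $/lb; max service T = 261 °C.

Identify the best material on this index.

Screen on constraints: cost ≤ 17 $/kg; max service T ≥ 188 °C. Survivors: low-carbon steel, copper.
After converting to SI:
  low-carbon steel: σ_y = 275.0 MPa, ρ = 7836 kg/m³
  copper: σ_y = 221.0 MPa, ρ = 8916 kg/m³
  low-carbon steel: M = 5.40×10⁻³
  copper: M = 4.10×10⁻³
Low-carbon steel has the largest M.

low-carbon steel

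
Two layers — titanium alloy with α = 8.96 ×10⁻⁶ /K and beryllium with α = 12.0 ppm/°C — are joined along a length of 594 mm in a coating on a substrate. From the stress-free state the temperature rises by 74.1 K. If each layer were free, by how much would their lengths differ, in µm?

134 µm

Δα = |8.96 − 12.0|×10⁻⁶/K = 3.04×10⁻⁶/K.
ΔL_mismatch = Δα·L·ΔT = 3.04×10⁻⁶ × 594.0 mm × 74.1 K = 134 µm.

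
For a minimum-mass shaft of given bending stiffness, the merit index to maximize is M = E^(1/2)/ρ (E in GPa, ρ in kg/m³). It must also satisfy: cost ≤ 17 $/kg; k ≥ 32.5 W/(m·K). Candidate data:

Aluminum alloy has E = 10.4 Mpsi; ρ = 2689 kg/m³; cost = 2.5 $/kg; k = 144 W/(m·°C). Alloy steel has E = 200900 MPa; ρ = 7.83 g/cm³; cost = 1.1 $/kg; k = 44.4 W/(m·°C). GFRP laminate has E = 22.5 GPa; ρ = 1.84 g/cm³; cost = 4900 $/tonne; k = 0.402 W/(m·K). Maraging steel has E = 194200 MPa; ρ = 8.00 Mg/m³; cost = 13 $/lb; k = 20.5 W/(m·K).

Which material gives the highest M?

Screen on constraints: cost ≤ 17 $/kg; k ≥ 32.5 W/(m·K). Survivors: aluminum alloy, alloy steel.
Convert each candidate to consistent units, then evaluate M:
  aluminum alloy: E = 71.71 GPa, ρ = 2689 kg/m³
  alloy steel: E = 200.9 GPa, ρ = 7830 kg/m³
  aluminum alloy: M = 3.15×10⁻³
  alloy steel: M = 1.81×10⁻³
Aluminum alloy ranks first.

aluminum alloy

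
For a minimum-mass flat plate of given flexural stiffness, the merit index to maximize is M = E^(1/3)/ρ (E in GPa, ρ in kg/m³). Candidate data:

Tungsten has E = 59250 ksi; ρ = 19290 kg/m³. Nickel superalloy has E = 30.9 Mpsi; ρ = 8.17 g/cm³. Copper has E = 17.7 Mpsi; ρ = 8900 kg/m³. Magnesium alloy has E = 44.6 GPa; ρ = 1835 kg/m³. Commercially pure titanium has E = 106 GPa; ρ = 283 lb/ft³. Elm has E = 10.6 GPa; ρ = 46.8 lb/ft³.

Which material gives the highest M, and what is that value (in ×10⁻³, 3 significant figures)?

elm, M = 2.93×10⁻³

After converting to SI:
  tungsten: E = 408.5 GPa, ρ = 19290 kg/m³
  nickel superalloy: E = 213.0 GPa, ρ = 8170 kg/m³
  copper: E = 122.0 GPa, ρ = 8900 kg/m³
  magnesium alloy: E = 44.60 GPa, ρ = 1835 kg/m³
  commercially pure titanium: E = 106.0 GPa, ρ = 4533 kg/m³
  elm: E = 10.60 GPa, ρ = 749.7 kg/m³
  elm: M = 2.93×10⁻³
  magnesium alloy: M = 1.93×10⁻³
  commercially pure titanium: M = 1.04×10⁻³
  nickel superalloy: M = 0.731×10⁻³
  copper: M = 0.557×10⁻³
  tungsten: M = 0.385×10⁻³
The maximum is for elm.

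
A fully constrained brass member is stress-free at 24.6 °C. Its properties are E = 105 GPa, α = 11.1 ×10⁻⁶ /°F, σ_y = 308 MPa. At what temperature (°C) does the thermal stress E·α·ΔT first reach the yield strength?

171 °C

α = 11.1×10⁻⁶/°F × 9/5 = 20.0×10⁻⁶/K.
E·α·ΔT = 308.0 MPa ⇒ ΔT = 308.0 / (105.0×10³ × 20.0×10⁻⁶) = 146.8 K.
T = 24.6 + 146.8 = 171.4 °C.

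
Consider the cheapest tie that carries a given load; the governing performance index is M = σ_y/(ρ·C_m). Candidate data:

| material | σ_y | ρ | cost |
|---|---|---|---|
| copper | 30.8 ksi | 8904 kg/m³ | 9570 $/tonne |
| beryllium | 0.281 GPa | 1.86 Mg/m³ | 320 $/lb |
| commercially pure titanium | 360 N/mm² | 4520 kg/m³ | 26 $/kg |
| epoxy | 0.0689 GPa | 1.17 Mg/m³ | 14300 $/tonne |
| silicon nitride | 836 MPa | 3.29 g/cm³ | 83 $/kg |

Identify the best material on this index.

epoxy

Convert each candidate to consistent units, then evaluate M:
  copper: σ_y = 212.4 MPa, ρ = 8904 kg/m³, cost = 9.570 $/kg
  beryllium: σ_y = 281.0 MPa, ρ = 1860 kg/m³, cost = 705.5 $/kg
  commercially pure titanium: σ_y = 360.0 MPa, ρ = 4520 kg/m³, cost = 26.00 $/kg
  epoxy: σ_y = 68.90 MPa, ρ = 1170 kg/m³, cost = 14.30 $/kg
  silicon nitride: σ_y = 836.0 MPa, ρ = 3290 kg/m³, cost = 83.00 $/kg
  epoxy: M = 4.12 kN·m per $
  commercially pure titanium: M = 3.06 kN·m per $
  silicon nitride: M = 3.06 kN·m per $
  copper: M = 2.49 kN·m per $
  beryllium: M = 0.214 kN·m per $
Highest index: epoxy.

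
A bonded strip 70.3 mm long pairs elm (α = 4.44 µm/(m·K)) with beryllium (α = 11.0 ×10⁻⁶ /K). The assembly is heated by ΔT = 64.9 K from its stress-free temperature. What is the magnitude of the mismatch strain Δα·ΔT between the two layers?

Δα = |4.44 − 11.0|×10⁻⁶/K = 6.56×10⁻⁶/K.
Mismatch strain = Δα·ΔT = 6.56×10⁻⁶ × 64.9 = 4.26×10⁻⁴.

4.26×10⁻⁴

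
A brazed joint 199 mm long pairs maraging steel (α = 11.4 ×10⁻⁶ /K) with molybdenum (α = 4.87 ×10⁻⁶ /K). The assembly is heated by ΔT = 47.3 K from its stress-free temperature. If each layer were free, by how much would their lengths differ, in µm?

61.5 µm

Δα = |11.4 − 4.87|×10⁻⁶/K = 6.53×10⁻⁶/K.
ΔL_mismatch = Δα·L·ΔT = 6.53×10⁻⁶ × 199.0 mm × 47.3 K = 61.5 µm.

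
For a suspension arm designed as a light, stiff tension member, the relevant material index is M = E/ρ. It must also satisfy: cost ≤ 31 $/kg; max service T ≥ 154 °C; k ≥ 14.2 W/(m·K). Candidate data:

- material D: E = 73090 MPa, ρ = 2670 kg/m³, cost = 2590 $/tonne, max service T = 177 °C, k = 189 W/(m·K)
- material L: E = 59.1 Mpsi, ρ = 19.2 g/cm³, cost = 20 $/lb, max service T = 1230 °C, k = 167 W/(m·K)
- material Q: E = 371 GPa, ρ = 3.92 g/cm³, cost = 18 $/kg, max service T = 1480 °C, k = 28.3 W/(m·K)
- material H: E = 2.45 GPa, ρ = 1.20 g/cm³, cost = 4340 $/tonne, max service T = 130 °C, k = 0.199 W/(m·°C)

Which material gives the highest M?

Screen on constraints: cost ≤ 31 $/kg; max service T ≥ 154 °C; k ≥ 14.2 W/(m·K). Survivors: material D, material Q.
Putting every candidate on a common basis:
  material D: E = 73.09 GPa, ρ = 2670 kg/m³
  material Q: E = 371.0 GPa, ρ = 3920 kg/m³
  material Q: M = 94.6 MN·m/kg
  material D: M = 27.4 MN·m/kg
Material Q ranks first.

material Q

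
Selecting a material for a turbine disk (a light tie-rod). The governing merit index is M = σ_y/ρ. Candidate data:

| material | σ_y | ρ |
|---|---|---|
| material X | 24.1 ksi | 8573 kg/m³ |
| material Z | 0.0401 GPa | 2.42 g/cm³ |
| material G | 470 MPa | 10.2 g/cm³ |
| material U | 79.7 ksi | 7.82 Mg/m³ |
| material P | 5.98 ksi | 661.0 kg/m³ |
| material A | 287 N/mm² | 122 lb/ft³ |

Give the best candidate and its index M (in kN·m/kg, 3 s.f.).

material A, M = 147 kN·m/kg

After converting to SI:
  material X: σ_y = 166.2 MPa, ρ = 8573 kg/m³
  material Z: σ_y = 40.10 MPa, ρ = 2420 kg/m³
  material G: σ_y = 470.0 MPa, ρ = 10200 kg/m³
  material U: σ_y = 549.5 MPa, ρ = 7820 kg/m³
  material P: σ_y = 41.23 MPa, ρ = 661.0 kg/m³
  material A: σ_y = 287.0 MPa, ρ = 1954 kg/m³
  material A: M = 147 kN·m/kg
  material U: M = 70.3 kN·m/kg
  material P: M = 62.4 kN·m/kg
  material G: M = 46.1 kN·m/kg
  material X: M = 19.4 kN·m/kg
  material Z: M = 16.6 kN·m/kg
Material A has the largest M.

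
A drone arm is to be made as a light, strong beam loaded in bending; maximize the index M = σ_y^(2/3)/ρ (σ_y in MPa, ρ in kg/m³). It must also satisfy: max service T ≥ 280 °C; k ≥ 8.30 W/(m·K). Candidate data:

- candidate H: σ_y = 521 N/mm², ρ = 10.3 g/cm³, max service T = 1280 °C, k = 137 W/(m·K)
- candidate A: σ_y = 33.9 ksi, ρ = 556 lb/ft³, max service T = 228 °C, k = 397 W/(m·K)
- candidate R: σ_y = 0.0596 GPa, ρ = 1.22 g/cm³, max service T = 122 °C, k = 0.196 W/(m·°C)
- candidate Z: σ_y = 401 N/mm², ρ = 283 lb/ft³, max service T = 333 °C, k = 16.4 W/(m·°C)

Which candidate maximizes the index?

candidate Z

Screen on constraints: max service T ≥ 280 °C; k ≥ 8.30 W/(m·K). Survivors: candidate H, candidate Z.
After converting to SI:
  candidate H: σ_y = 521.0 MPa, ρ = 10300 kg/m³
  candidate Z: σ_y = 401.0 MPa, ρ = 4533 kg/m³
  candidate Z: M = 12.0×10⁻³
  candidate H: M = 6.29×10⁻³
Highest index: candidate Z.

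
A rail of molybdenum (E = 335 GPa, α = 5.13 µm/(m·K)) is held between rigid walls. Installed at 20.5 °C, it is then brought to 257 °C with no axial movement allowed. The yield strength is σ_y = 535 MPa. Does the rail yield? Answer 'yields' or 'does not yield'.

does not yield

ΔT = 236.5 K. Constrained thermal stress σ = E·α·ΔT = 335.0×10³ MPa × 5.13×10⁻⁶ × 236.5 = 406 MPa (compressive).
Compare to σ_y = 535 MPa: σ < σ_y, so it does not yield.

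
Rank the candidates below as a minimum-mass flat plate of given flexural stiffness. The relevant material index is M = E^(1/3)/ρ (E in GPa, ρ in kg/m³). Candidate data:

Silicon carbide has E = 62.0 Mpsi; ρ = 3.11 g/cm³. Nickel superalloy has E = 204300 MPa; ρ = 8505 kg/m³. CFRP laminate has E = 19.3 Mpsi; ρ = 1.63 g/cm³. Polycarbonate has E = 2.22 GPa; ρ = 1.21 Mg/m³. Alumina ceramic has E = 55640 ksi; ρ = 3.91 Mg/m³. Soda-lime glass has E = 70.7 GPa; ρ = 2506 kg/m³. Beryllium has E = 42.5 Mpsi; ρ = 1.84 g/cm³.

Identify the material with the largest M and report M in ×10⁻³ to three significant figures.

beryllium, M = 3.61×10⁻³

In SI units:
  silicon carbide: E = 427.5 GPa, ρ = 3110 kg/m³
  nickel superalloy: E = 204.3 GPa, ρ = 8505 kg/m³
  CFRP laminate: E = 133.1 GPa, ρ = 1630 kg/m³
  polycarbonate: E = 2.220 GPa, ρ = 1210 kg/m³
  alumina ceramic: E = 383.6 GPa, ρ = 3910 kg/m³
  soda-lime glass: E = 70.70 GPa, ρ = 2506 kg/m³
  beryllium: E = 293.0 GPa, ρ = 1840 kg/m³
  beryllium: M = 3.61×10⁻³
  CFRP laminate: M = 3.13×10⁻³
  silicon carbide: M = 2.42×10⁻³
  alumina ceramic: M = 1.86×10⁻³
  soda-lime glass: M = 1.65×10⁻³
  polycarbonate: M = 1.08×10⁻³
  nickel superalloy: M = 0.692×10⁻³
Beryllium ranks first.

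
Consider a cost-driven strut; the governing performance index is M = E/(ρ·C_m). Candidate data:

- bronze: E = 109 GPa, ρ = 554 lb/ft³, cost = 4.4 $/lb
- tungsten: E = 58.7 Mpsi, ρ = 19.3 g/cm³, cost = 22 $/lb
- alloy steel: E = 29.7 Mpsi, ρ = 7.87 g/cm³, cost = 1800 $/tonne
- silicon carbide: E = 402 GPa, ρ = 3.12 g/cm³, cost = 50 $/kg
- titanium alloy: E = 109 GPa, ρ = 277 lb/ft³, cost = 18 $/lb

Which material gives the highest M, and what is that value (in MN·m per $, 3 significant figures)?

Convert each candidate to consistent units, then evaluate M:
  bronze: E = 109.0 GPa, ρ = 8874 kg/m³, cost = 9.700 $/kg
  tungsten: E = 404.7 GPa, ρ = 19300 kg/m³, cost = 48.50 $/kg
  alloy steel: E = 204.8 GPa, ρ = 7870 kg/m³, cost = 1.800 $/kg
  silicon carbide: E = 402.0 GPa, ρ = 3120 kg/m³, cost = 50.00 $/kg
  titanium alloy: E = 109.0 GPa, ρ = 4437 kg/m³, cost = 39.68 $/kg
  alloy steel: M = 14.5 MN·m per $
  silicon carbide: M = 2.58 MN·m per $
  bronze: M = 1.27 MN·m per $
  titanium alloy: M = 0.619 MN·m per $
  tungsten: M = 0.432 MN·m per $
The maximum is for alloy steel.

alloy steel, M = 14.5 MN·m per $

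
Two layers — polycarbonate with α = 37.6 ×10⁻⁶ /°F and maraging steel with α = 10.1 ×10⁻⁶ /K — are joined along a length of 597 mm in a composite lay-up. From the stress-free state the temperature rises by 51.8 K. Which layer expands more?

polycarbonate

polycarbonate: α = 37.6×10⁻⁶/°F × 9/5 = 67.7×10⁻⁶/K.
α(polycarbonate) = 67.7×10⁻⁶/K vs α(maraging steel) = 10.1×10⁻⁶/K.
Higher α expands more for the same ΔT: polycarbonate.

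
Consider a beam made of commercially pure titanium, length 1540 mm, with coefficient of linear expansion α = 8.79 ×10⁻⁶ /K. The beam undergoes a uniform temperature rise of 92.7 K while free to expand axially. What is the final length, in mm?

1541.3 mm

ΔL = α·L₀·ΔT = 8.79×10⁻⁶ × 1540 mm × 92.70 K = 1.25 mm.
L = L₀ + ΔL = 1540 + 1.25 = 1541.3 mm.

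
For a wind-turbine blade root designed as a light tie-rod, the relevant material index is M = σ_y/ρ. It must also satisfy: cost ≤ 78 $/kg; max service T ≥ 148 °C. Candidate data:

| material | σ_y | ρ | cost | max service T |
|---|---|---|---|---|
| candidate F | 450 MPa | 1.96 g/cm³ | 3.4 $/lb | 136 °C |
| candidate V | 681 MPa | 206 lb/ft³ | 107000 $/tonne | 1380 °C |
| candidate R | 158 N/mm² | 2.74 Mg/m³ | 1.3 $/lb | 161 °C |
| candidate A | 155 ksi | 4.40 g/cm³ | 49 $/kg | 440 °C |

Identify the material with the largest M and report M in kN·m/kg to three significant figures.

candidate A, M = 243 kN·m/kg

Screen on constraints: cost ≤ 78 $/kg; max service T ≥ 148 °C. Survivors: candidate R, candidate A.
Convert each candidate to consistent units, then evaluate M:
  candidate R: σ_y = 158.0 MPa, ρ = 2740 kg/m³
  candidate A: σ_y = 1069 MPa, ρ = 4400 kg/m³
  candidate A: M = 243 kN·m/kg
  candidate R: M = 57.7 kN·m/kg
Highest index: candidate A.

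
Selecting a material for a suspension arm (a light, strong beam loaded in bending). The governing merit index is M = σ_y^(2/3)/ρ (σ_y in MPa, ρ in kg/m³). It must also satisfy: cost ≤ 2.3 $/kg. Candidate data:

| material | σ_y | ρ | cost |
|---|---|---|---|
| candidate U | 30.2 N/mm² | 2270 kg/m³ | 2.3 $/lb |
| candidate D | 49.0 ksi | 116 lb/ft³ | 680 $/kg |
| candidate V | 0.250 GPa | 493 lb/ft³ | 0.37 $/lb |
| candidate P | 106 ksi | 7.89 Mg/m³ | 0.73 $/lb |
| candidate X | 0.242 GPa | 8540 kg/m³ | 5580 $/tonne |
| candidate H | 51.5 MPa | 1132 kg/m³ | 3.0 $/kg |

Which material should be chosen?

candidate P

Screen on constraints: cost ≤ 2.3 $/kg. Survivors: candidate V, candidate P.
Convert each candidate to consistent units, then evaluate M:
  candidate V: σ_y = 250.0 MPa, ρ = 7897 kg/m³
  candidate P: σ_y = 730.8 MPa, ρ = 7890 kg/m³
  candidate P: M = 10.3×10⁻³
  candidate V: M = 5.03×10⁻³
Candidate P ranks first.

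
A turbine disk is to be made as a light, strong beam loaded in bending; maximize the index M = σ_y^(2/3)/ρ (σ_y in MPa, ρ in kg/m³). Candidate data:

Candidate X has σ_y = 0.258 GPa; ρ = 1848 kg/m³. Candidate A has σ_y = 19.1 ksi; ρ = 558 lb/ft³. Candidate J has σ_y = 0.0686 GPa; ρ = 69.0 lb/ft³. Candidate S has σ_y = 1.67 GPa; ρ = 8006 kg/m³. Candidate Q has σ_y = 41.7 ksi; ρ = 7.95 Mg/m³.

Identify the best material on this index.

In SI units:
  candidate X: σ_y = 258.0 MPa, ρ = 1848 kg/m³
  candidate A: σ_y = 131.7 MPa, ρ = 8938 kg/m³
  candidate J: σ_y = 68.60 MPa, ρ = 1105 kg/m³
  candidate S: σ_y = 1670 MPa, ρ = 8006 kg/m³
  candidate Q: σ_y = 287.5 MPa, ρ = 7950 kg/m³
  candidate X: M = 21.9×10⁻³
  candidate S: M = 17.6×10⁻³
  candidate J: M = 15.2×10⁻³
  candidate Q: M = 5.48×10⁻³
  candidate A: M = 2.90×10⁻³
Highest index: candidate X.

candidate X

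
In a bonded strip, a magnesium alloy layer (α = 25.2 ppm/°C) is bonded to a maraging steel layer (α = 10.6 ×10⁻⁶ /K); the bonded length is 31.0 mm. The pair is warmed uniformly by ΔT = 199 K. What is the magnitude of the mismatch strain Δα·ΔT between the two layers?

Δα = |25.2 − 10.6|×10⁻⁶/K = 14.6×10⁻⁶/K.
Mismatch strain = Δα·ΔT = 14.6×10⁻⁶ × 199.0 = 2.91×10⁻³.

2.91×10⁻³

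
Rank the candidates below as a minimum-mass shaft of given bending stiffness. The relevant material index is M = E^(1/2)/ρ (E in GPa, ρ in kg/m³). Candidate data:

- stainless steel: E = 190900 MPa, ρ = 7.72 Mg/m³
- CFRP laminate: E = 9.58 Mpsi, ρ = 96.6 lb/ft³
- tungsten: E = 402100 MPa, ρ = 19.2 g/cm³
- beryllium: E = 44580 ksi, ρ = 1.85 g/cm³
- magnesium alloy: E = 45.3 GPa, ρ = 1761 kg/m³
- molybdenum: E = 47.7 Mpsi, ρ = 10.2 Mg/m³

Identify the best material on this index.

Normalizing units and computing the index:
  stainless steel: E = 190.9 GPa, ρ = 7720 kg/m³
  CFRP laminate: E = 66.05 GPa, ρ = 1547 kg/m³
  tungsten: E = 402.1 GPa, ρ = 19200 kg/m³
  beryllium: E = 307.4 GPa, ρ = 1850 kg/m³
  magnesium alloy: E = 45.30 GPa, ρ = 1761 kg/m³
  molybdenum: E = 328.9 GPa, ρ = 10200 kg/m³
  beryllium: M = 9.48×10⁻³
  CFRP laminate: M = 5.25×10⁻³
  magnesium alloy: M = 3.82×10⁻³
  stainless steel: M = 1.79×10⁻³
  molybdenum: M = 1.78×10⁻³
  tungsten: M = 1.04×10⁻³
Beryllium has the largest M.

beryllium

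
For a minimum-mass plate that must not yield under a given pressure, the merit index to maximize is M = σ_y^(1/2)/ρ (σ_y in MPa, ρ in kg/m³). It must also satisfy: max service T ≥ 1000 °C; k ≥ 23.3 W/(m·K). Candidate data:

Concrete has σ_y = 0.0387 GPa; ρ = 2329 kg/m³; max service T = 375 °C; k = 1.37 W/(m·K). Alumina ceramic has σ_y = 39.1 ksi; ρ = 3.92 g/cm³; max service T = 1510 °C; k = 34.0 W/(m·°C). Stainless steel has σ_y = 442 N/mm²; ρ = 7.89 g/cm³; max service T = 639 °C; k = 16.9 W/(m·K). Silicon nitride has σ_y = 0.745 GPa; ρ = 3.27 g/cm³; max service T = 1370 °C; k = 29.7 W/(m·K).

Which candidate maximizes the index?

Screen on constraints: max service T ≥ 1000 °C; k ≥ 23.3 W/(m·K). Survivors: alumina ceramic, silicon nitride.
Normalizing units and computing the index:
  alumina ceramic: σ_y = 269.6 MPa, ρ = 3920 kg/m³
  silicon nitride: σ_y = 745.0 MPa, ρ = 3270 kg/m³
  silicon nitride: M = 8.35×10⁻³
  alumina ceramic: M = 4.19×10⁻³
The maximum is for silicon nitride.

silicon nitride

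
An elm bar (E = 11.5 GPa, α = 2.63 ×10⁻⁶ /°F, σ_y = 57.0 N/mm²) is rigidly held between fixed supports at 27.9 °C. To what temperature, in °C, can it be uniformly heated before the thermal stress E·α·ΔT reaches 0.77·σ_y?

α = 2.63×10⁻⁶/°F × 9/5 = 4.73×10⁻⁶/K.
σ_y = 57.0 N/mm² = 57.00 MPa.
E·α·ΔT = 43.89 MPa ⇒ ΔT = 43.89 / (11.50×10³ × 4.73×10⁻⁶) = 806.2 K.
T = 27.9 + 806.2 = 834.1 °C.

834 °C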